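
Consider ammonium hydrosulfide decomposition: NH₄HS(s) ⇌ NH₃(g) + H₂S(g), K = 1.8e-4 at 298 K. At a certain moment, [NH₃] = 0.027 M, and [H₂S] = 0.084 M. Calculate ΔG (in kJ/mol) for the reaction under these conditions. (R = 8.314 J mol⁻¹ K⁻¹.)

(NH₄HS is a pure solid — omitted from Q.)
Q = [NH₃]·[H₂S] = (0.027)·(0.084) = 0.00227
ΔG = RT ln(Q/K) = (8.314 J mol⁻¹ K⁻¹)(298 K) × ln(0.00227/1.8e-4)
   = (2.478 kJ/mol)(2.535) = 6.28 kJ/mol
ΔG > 0, so the forward reaction is non-spontaneous (proceeds in reverse).

ΔG = 6.28 kJ/mol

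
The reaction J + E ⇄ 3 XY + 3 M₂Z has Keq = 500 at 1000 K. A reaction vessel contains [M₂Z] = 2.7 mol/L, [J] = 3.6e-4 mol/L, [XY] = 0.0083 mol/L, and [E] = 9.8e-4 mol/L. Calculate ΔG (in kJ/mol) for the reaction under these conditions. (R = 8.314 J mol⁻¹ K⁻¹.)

Q = [XY]³·[M₂Z]³ / ([J]·[E]) = (0.0083)³·(2.7)³ / ((3.6e-4)·(9.8e-4)) = 31.9
ΔG = RT ln(Q/Keq) = (8.314 J mol⁻¹ K⁻¹)(1000 K) × ln(31.9/500)
   = (8.314 kJ/mol)(-2.752) = -22.9 kJ/mol
ΔG < 0, so the forward reaction is spontaneous (proceeds forward).

ΔG = -22.9 kJ/mol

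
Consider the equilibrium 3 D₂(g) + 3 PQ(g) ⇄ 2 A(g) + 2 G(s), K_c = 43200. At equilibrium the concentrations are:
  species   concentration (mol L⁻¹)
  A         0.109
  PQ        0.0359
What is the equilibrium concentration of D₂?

[D₂] = 0.181 mol L⁻¹

(G is a pure solid — omitted from K_c.)
At equilibrium, K_c = [A]² / ([D₂]³·[PQ]³) = 43200.
(0.109)² / (([D₂])³·(0.0359)³) = 43200
[D₂]³ = 0.00594 ⇒ [D₂] = 0.181 mol L⁻¹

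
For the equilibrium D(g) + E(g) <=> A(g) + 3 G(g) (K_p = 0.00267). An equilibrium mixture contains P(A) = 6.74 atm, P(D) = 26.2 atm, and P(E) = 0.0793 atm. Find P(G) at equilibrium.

P(G) = 0.0937 atm

At equilibrium, K_p = P(A)·P(G)³ / (P(D)·P(E)) = 0.00267.
(6.74)·(P(G))³ / ((26.2)·(0.0793)) = 0.00267
P(G)³ = 8.23e-4 ⇒ P(G) = 0.0937 atm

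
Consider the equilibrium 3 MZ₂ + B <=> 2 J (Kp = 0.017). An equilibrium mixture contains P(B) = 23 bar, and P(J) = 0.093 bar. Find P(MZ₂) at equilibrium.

P(MZ₂) = 0.28 bar

At equilibrium, Kp = P(J)² / (P(MZ₂)³·P(B)) = 0.017.
(0.093)² / ((P(MZ₂))³·(23)) = 0.017
P(MZ₂)³ = 0.0221 ⇒ P(MZ₂) = 0.28 bar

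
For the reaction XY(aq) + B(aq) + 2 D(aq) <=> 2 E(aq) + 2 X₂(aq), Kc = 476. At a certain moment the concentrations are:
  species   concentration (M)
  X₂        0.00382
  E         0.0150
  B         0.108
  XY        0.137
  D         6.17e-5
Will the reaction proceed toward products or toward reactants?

Qc = [E]²·[X₂]² / ([XY]·[B]·[D]²) = (0.0150)²·(0.00382)² / ((0.137)·(0.108)·(6.17e-5)²) = 58.3
Qc = 58.3 < Kc = 476, so the forward reaction proceeds.

toward products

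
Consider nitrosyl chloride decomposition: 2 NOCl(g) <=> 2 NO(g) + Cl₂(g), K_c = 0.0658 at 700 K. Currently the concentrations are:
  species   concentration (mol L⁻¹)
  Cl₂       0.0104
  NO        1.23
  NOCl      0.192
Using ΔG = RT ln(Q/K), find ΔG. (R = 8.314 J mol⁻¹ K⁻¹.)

ΔG = 10.9 kJ/mol

Q_c = [NO]²·[Cl₂] / [NOCl]² = (1.23)²·(0.0104) / (0.192)² = 0.427
ΔG = RT ln(Q_c/K_c) = (8.314 J mol⁻¹ K⁻¹)(700 K) × ln(0.427/0.0658)
   = (5.820 kJ/mol)(1.870) = 10.9 kJ/mol
ΔG > 0, so the forward reaction is non-spontaneous (proceeds in reverse).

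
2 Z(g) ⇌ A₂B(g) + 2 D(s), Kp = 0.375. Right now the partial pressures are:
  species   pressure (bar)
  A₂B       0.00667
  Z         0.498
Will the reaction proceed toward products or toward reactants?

to the right

(D is a pure solid — omitted from Qp.)
Qp = P(A₂B) / P(Z)² = (0.00667) / (0.498)² = 0.0269
Qp = 0.0269 < Kp = 0.375, so the forward reaction proceeds.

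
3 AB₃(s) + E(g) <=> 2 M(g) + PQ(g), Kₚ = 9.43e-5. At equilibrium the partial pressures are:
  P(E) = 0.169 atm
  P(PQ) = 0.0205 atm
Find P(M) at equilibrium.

(AB₃ is a pure solid — omitted from Kₚ.)
At equilibrium, Kₚ = P(M)²·P(PQ) / P(E) = 9.43e-5.
(P(M))²·(0.0205) / (0.169) = 9.43e-5
P(M)² = 7.77e-4 ⇒ P(M) = 0.0279 atm

P(M) = 0.0279 atm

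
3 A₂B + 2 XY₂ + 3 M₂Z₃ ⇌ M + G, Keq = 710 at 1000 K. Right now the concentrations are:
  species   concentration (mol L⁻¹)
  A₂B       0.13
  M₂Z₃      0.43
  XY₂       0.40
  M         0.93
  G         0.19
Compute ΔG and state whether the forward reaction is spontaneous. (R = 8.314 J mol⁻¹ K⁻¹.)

Q = [M]·[G] / ([A₂B]³·[XY₂]²·[M₂Z₃]³) = (0.93)·(0.19) / ((0.13)³·(0.40)²·(0.43)³) = 6320
ΔG = RT ln(Q/Keq) = (8.314 J mol⁻¹ K⁻¹)(1000 K) × ln(6320/710)
   = (8.314 kJ/mol)(2.186) = 18.2 kJ/mol
ΔG > 0, so the forward reaction is non-spontaneous (proceeds in reverse).

ΔG = 18.2 kJ/mol; the forward reaction is non-spontaneous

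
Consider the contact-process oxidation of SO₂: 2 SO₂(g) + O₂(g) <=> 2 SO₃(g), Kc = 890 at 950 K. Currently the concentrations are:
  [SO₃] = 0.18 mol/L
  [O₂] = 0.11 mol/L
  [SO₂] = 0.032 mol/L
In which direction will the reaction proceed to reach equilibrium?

forward (toward products)

Qc = [SO₃]² / ([SO₂]²·[O₂]) = (0.18)² / ((0.032)²·(0.11)) = 290
Qc = 290 < Kc = 890, so the forward reaction proceeds.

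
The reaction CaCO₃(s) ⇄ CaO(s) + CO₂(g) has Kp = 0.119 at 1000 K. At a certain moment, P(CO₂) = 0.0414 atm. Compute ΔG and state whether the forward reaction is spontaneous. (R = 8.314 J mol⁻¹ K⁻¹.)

(CaCO₃, CaO are pure solids — omitted from Qp.)
Qp = P(CO₂) = 0.0414
ΔG = RT ln(Qp/Kp) = (8.314 J mol⁻¹ K⁻¹)(1000 K) × ln(0.0414/0.119)
   = (8.314 kJ/mol)(-1.056) = -8.78 kJ/mol
ΔG < 0, so the forward reaction is spontaneous (proceeds forward).

ΔG = -8.78 kJ/mol; the forward reaction is spontaneous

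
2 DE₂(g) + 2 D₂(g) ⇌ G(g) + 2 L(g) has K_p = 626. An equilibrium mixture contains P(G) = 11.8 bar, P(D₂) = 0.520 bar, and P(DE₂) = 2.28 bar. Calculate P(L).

At equilibrium, K_p = P(G)·P(L)² / (P(DE₂)²·P(D₂)²) = 626.
(11.8)·(P(L))² / ((2.28)²·(0.520)²) = 626
P(L)² = 74.6 ⇒ P(L) = 8.64 bar

P(L) = 8.64 bar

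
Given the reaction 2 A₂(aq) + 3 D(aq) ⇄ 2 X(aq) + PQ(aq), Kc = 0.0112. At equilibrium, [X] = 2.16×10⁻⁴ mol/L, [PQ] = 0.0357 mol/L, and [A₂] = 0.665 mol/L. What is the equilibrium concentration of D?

At equilibrium, Kc = [X]²·[PQ] / ([A₂]²·[D]³) = 0.0112.
(2.16×10⁻⁴)²·(0.0357) / ((0.665)²·([D])³) = 0.0112
[D]³ = 3.36×10⁻⁷ ⇒ [D] = 0.00695 mol/L

[D] = 0.00695 mol/L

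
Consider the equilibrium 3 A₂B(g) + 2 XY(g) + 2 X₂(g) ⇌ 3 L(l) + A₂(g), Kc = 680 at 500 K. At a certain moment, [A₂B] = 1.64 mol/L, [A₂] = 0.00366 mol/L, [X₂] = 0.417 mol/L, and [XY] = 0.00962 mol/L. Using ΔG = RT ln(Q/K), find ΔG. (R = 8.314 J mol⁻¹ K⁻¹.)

ΔG = -10.7 kJ/mol

(L is a pure liquid — omitted from Qc.)
Qc = [A₂] / ([A₂B]³·[XY]²·[X₂]²) = (0.00366) / ((1.64)³·(0.00962)²·(0.417)²) = 51.6
ΔG = RT ln(Qc/Kc) = (8.314 J mol⁻¹ K⁻¹)(500 K) × ln(51.6/680)
   = (4.157 kJ/mol)(-2.579) = -10.7 kJ/mol
ΔG < 0, so the forward reaction is spontaneous (proceeds forward).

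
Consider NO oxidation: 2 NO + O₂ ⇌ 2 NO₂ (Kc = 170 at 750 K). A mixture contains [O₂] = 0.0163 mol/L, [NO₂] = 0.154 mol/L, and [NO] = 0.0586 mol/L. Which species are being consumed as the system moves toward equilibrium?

NO₂ (products)

Qc = [NO₂]² / ([NO]²·[O₂]) = (0.154)² / ((0.0586)²·(0.0163)) = 424
Qc = 424 > Kc = 170: net reverse reaction.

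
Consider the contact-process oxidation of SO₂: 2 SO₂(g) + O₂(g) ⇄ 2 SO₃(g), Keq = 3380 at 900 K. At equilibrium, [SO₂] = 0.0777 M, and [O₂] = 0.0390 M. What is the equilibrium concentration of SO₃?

At equilibrium, Keq = [SO₃]² / ([SO₂]²·[O₂]) = 3380.
([SO₃])² / ((0.0777)²·(0.0390)) = 3380
[SO₃]² = 0.796 ⇒ [SO₃] = 0.892 M

[SO₃] = 0.892 M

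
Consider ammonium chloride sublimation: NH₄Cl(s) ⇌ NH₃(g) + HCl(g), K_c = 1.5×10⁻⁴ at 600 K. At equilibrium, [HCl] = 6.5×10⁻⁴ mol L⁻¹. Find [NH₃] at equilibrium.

(NH₄Cl is a pure solid — omitted from K_c.)
At equilibrium, K_c = [NH₃]·[HCl] = 1.5×10⁻⁴.
([NH₃])·(6.5×10⁻⁴) = 1.5×10⁻⁴
[NH₃] = 0.231 = 0.23 mol L⁻¹

[NH₃] = 0.23 mol L⁻¹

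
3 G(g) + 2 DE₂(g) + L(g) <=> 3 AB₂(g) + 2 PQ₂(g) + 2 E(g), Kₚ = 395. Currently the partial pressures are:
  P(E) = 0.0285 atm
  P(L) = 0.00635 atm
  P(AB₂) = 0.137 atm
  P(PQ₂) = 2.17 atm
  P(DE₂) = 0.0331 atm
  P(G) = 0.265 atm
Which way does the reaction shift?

toward products

Qₚ = P(AB₂)³·P(PQ₂)²·P(E)² / (P(G)³·P(DE₂)²·P(L)) = (0.137)³·(2.17)²·(0.0285)² / ((0.265)³·(0.0331)²·(0.00635)) = 76.0
Qₚ = 76.0 < Kₚ = 395, so the forward reaction proceeds.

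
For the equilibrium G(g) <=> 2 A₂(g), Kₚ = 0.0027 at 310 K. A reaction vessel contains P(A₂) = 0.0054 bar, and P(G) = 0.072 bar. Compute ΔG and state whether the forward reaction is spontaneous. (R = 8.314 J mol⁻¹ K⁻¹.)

ΔG = -4.89 kJ/mol; the forward reaction is spontaneous

Qₚ = P(A₂)² / P(G) = (0.0054)² / (0.072) = 4.05×10⁻⁴
ΔG = RT ln(Qₚ/Kₚ) = (8.314 J mol⁻¹ K⁻¹)(310 K) × ln(4.05×10⁻⁴/0.0027)
   = (2.577 kJ/mol)(-1.897) = -4.89 kJ/mol
ΔG < 0, so the forward reaction is spontaneous (proceeds forward).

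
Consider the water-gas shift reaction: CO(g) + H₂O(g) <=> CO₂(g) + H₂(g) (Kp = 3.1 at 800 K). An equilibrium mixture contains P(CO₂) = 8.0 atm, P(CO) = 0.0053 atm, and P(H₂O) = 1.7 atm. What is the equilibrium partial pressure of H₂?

At equilibrium, Kp = P(CO₂)·P(H₂) / (P(CO)·P(H₂O)) = 3.1.
(8.0)·(P(H₂)) / ((0.0053)·(1.7)) = 3.1
P(H₂) = 0.00349 = 0.0035 atm

P(H₂) = 0.0035 atm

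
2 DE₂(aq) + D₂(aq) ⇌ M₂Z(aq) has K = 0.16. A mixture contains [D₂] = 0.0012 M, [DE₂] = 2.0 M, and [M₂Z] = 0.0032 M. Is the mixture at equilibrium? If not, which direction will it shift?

Q = [M₂Z] / ([DE₂]²·[D₂]) = (0.0032) / ((2.0)²·(0.0012)) = 0.67
Q = 0.67 > K = 0.16: net reverse reaction.

no; Q > K, reaction proceeds in reverse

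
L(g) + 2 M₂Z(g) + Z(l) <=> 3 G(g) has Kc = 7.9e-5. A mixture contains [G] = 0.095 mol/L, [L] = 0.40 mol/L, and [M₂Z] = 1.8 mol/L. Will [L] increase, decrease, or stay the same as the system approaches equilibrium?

(Z is a pure liquid — omitted from Qc.)
Qc = [G]³ / ([L]·[M₂Z]²) = (0.095)³ / ((0.40)·(1.8)²) = 6.6e-4
Qc = 6.6e-4 > Kc = 7.9e-5: net reverse reaction.
L is a reactant, so it increases.

increase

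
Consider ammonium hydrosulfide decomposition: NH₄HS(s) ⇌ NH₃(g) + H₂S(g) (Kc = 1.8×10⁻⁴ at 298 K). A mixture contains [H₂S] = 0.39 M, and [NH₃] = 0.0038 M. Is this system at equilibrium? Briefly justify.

no; Q > K, reaction proceeds in reverse

(NH₄HS is a pure solid — omitted from Qc.)
Qc = [NH₃]·[H₂S] = (0.0038)·(0.39) = 0.0015
Qc = 0.0015 > Kc = 1.8×10⁻⁴: net reverse reaction.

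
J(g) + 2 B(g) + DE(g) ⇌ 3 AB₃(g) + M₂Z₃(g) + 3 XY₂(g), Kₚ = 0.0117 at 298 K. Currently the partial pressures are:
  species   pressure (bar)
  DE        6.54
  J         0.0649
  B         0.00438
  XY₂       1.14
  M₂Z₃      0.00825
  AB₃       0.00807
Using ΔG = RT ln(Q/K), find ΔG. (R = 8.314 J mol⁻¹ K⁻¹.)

Qₚ = P(AB₃)³·P(M₂Z₃)·P(XY₂)³ / (P(J)·P(B)²·P(DE)) = (0.00807)³·(0.00825)·(1.14)³ / ((0.0649)·(0.00438)²·(6.54)) = 7.89e-4
ΔG = RT ln(Qₚ/Kₚ) = (8.314 J mol⁻¹ K⁻¹)(298 K) × ln(7.89e-4/0.0117)
   = (2.478 kJ/mol)(-2.697) = -6.68 kJ/mol
ΔG < 0, so the forward reaction is spontaneous (proceeds forward).

ΔG = -6.68 kJ/mol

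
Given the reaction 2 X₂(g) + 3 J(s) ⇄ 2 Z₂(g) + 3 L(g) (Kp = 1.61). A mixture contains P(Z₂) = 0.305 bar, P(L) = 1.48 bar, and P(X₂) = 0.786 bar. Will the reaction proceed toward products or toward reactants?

(J is a pure solid — omitted from Qp.)
Qp = P(Z₂)²·P(L)³ / P(X₂)² = (0.305)²·(1.48)³ / (0.786)² = 0.488
Qp = 0.488 < Kp = 1.61, so the forward reaction proceeds.

in the forward direction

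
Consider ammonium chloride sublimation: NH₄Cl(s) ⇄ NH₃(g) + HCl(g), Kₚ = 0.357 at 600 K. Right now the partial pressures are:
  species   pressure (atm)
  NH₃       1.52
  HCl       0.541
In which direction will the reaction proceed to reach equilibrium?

reverse (toward reactants)

(NH₄Cl is a pure solid — omitted from Qₚ.)
Qₚ = P(NH₃)·P(HCl) = (1.52)·(0.541) = 0.822
Qₚ = 0.822 > Kₚ = 0.357, so the reverse reaction proceeds.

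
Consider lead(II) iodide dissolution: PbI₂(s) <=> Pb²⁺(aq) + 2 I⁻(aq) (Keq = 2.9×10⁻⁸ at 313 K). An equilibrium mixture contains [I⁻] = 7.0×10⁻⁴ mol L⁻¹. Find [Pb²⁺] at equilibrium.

[Pb²⁺] = 0.059 mol L⁻¹

(PbI₂ is a pure solid — omitted from Keq.)
At equilibrium, Keq = [Pb²⁺]·[I⁻]² = 2.9×10⁻⁸.
([Pb²⁺])·(7.0×10⁻⁴)² = 2.9×10⁻⁸
[Pb²⁺] = 0.0592 = 0.059 mol L⁻¹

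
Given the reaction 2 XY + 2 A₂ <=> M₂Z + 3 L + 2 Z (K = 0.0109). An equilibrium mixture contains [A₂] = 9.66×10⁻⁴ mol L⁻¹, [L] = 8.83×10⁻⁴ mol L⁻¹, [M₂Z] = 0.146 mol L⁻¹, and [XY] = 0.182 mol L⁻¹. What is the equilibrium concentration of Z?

At equilibrium, K = [M₂Z]·[L]³·[Z]² / ([XY]²·[A₂]²) = 0.0109.
(0.146)·(8.83×10⁻⁴)³·([Z])² / ((0.182)²·(9.66×10⁻⁴)²) = 0.0109
[Z]² = 3.35 ⇒ [Z] = 1.83 mol L⁻¹

[Z] = 1.83 mol L⁻¹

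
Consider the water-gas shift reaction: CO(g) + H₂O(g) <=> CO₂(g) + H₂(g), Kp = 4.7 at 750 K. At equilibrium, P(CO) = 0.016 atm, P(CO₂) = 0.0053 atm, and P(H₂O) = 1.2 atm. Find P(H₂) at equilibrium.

P(H₂) = 17 atm

At equilibrium, Kp = P(CO₂)·P(H₂) / (P(CO)·P(H₂O)) = 4.7.
(0.0053)·(P(H₂)) / ((0.016)·(1.2)) = 4.7
P(H₂) = 17.0 = 17 atm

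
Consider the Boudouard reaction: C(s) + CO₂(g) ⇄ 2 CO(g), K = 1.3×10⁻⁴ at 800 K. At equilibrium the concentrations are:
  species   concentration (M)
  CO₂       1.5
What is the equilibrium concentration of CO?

(C is a pure solid — omitted from K.)
At equilibrium, K = [CO]² / [CO₂] = 1.3×10⁻⁴.
([CO])² / (1.5) = 1.3×10⁻⁴
[CO]² = 1.95×10⁻⁴ ⇒ [CO] = 0.014 M

[CO] = 0.014 M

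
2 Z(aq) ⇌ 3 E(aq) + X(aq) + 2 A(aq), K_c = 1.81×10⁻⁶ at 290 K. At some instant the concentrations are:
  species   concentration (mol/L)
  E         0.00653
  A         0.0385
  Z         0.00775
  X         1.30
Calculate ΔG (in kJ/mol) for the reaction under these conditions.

Q_c = [E]³·[X]·[A]² / [Z]² = (0.00653)³·(1.30)·(0.0385)² / (0.00775)² = 8.93×10⁻⁶
ΔG = RT ln(Q_c/K_c) = (8.314 J mol⁻¹ K⁻¹)(290 K) × ln(8.93×10⁻⁶/1.81×10⁻⁶)
   = (2.411 kJ/mol)(1.596) = 3.85 kJ/mol
ΔG > 0, so the forward reaction is non-spontaneous (proceeds in reverse).

ΔG = 3.85 kJ/mol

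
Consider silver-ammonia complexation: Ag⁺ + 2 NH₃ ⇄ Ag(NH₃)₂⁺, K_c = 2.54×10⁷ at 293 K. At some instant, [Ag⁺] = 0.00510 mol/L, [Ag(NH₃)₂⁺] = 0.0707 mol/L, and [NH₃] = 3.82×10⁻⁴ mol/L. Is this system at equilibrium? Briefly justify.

Q_c = [Ag(NH₃)₂⁺] / ([Ag⁺]·[NH₃]²) = (0.0707) / ((0.00510)·(3.82×10⁻⁴)²) = 9.50×10⁷
Q_c = 9.50×10⁷ > K_c = 2.54×10⁷: net reverse reaction.

no; Q > K, reaction proceeds in reverse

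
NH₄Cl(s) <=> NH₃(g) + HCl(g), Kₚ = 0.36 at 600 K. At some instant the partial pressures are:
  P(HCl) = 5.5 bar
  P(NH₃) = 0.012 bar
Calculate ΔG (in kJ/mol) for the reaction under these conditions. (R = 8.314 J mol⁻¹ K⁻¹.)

ΔG = -8.46 kJ/mol

(NH₄Cl is a pure solid — omitted from Qₚ.)
Qₚ = P(NH₃)·P(HCl) = (0.012)·(5.5) = 0.0660
ΔG = RT ln(Qₚ/Kₚ) = (8.314 J mol⁻¹ K⁻¹)(600 K) × ln(0.0660/0.36)
   = (4.988 kJ/mol)(-1.696) = -8.46 kJ/mol
ΔG < 0, so the forward reaction is spontaneous (proceeds forward).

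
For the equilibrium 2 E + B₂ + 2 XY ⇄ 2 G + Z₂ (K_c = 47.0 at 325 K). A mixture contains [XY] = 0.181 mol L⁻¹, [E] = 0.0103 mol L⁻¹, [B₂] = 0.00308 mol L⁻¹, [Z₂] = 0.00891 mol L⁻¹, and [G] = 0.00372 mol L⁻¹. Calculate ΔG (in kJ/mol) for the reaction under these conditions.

Q_c = [G]²·[Z₂] / ([E]²·[B₂]·[XY]²) = (0.00372)²·(0.00891) / ((0.0103)²·(0.00308)·(0.181)²) = 11.5
ΔG = RT ln(Q_c/K_c) = (8.314 J mol⁻¹ K⁻¹)(325 K) × ln(11.5/47.0)
   = (2.702 kJ/mol)(-1.408) = -3.80 kJ/mol
ΔG < 0, so the forward reaction is spontaneous (proceeds forward).

ΔG = -3.80 kJ/mol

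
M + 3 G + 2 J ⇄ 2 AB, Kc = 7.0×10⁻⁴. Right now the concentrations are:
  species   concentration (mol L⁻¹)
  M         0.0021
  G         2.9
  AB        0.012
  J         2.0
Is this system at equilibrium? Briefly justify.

yes, at equilibrium

Qc = [AB]² / ([M]·[G]³·[J]²) = (0.012)² / ((0.0021)·(2.9)³·(2.0)²) = 7.0×10⁻⁴
Qc = 7.0×10⁻⁴ = Kc; the system is at equilibrium.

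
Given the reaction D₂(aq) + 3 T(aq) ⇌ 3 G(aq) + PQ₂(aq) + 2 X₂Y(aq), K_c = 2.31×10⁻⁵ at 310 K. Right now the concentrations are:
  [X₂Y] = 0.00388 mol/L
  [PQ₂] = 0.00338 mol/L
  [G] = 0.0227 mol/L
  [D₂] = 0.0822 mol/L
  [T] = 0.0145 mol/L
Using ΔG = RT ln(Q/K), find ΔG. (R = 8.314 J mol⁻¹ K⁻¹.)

ΔG = -5.86 kJ/mol

Q_c = [G]³·[PQ₂]·[X₂Y]² / ([D₂]·[T]³) = (0.0227)³·(0.00338)·(0.00388)² / ((0.0822)·(0.0145)³) = 2.38×10⁻⁶
ΔG = RT ln(Q_c/K_c) = (8.314 J mol⁻¹ K⁻¹)(310 K) × ln(2.38×10⁻⁶/2.31×10⁻⁵)
   = (2.577 kJ/mol)(-2.273) = -5.86 kJ/mol
ΔG < 0, so the forward reaction is spontaneous (proceeds forward).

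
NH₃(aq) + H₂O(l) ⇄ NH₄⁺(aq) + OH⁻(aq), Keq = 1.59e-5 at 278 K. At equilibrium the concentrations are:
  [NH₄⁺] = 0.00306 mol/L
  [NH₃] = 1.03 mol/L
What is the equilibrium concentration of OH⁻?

(H₂O is a pure liquid — omitted from Keq.)
At equilibrium, Keq = [NH₄⁺]·[OH⁻] / [NH₃] = 1.59e-5.
(0.00306)·([OH⁻]) / (1.03) = 1.59e-5
[OH⁻] = 0.00535 mol/L

[OH⁻] = 0.00535 mol/L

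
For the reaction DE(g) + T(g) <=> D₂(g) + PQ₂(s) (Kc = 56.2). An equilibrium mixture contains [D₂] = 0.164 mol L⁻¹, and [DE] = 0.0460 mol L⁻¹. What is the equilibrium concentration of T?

(PQ₂ is a pure solid — omitted from Kc.)
At equilibrium, Kc = [D₂] / ([DE]·[T]) = 56.2.
(0.164) / ((0.0460)·([T])) = 56.2
[T] = 0.0634 mol L⁻¹

[T] = 0.0634 mol L⁻¹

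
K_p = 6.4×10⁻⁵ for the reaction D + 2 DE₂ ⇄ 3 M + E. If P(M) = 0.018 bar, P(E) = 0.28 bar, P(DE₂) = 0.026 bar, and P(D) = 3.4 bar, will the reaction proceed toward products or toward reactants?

to the left

Q_p = P(M)³·P(E) / (P(D)·P(DE₂)²) = (0.018)³·(0.28) / ((3.4)·(0.026)²) = 7.1×10⁻⁴
Q_p = 7.1×10⁻⁴ > K_p = 6.4×10⁻⁵, so the reverse reaction proceeds.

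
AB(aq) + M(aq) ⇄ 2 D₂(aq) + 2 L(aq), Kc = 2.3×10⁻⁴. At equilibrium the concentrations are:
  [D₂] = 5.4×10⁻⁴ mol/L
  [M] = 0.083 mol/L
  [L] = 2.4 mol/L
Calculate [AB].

At equilibrium, Kc = [D₂]²·[L]² / ([AB]·[M]) = 2.3×10⁻⁴.
(5.4×10⁻⁴)²·(2.4)² / (([AB])·(0.083)) = 2.3×10⁻⁴
[AB] = 0.0880 = 0.088 mol/L

[AB] = 0.088 mol/L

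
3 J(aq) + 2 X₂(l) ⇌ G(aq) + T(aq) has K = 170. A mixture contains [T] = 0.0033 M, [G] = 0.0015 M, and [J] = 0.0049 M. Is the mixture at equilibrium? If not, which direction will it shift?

(X₂ is a pure liquid — omitted from Q.)
Q = [G]·[T] / [J]³ = (0.0015)·(0.0033) / (0.0049)³ = 42
Q = 42 < K = 170: net forward reaction.

no; Q < K, reaction proceeds forward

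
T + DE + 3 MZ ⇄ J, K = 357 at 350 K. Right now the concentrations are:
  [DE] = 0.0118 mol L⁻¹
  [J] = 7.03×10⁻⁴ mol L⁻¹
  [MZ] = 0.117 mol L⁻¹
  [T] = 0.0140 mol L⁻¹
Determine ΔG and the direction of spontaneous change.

ΔG = 5.84 kJ/mol; the forward reaction is non-spontaneous

Q = [J] / ([T]·[DE]·[MZ]³) = (7.03×10⁻⁴) / ((0.0140)·(0.0118)·(0.117)³) = 2660
ΔG = RT ln(Q/K) = (8.314 J mol⁻¹ K⁻¹)(350 K) × ln(2660/357)
   = (2.910 kJ/mol)(2.008) = 5.84 kJ/mol
ΔG > 0, so the forward reaction is non-spontaneous (proceeds in reverse).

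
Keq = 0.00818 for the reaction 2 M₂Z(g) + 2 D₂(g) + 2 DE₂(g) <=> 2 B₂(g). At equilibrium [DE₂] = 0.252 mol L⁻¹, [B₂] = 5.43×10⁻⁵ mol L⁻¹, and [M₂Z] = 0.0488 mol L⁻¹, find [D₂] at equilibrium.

At equilibrium, Keq = [B₂]² / ([M₂Z]²·[D₂]²·[DE₂]²) = 0.00818.
(5.43×10⁻⁵)² / ((0.0488)²·([D₂])²·(0.252)²) = 0.00818
[D₂]² = 0.00238 ⇒ [D₂] = 0.0488 mol L⁻¹

[D₂] = 0.0488 mol L⁻¹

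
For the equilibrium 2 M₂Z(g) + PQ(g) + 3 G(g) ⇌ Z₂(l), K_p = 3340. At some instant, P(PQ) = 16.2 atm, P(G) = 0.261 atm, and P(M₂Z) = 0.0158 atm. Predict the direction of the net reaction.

(Z₂ is a pure liquid — omitted from Q_p.)
Q_p = 1 / (P(M₂Z)²·P(PQ)·P(G)³) = 1 / ((0.0158)²·(16.2)·(0.261)³) = 13900
Q_p = 13900 > K_p = 3340, so the reverse reaction proceeds.

reverse (toward reactants)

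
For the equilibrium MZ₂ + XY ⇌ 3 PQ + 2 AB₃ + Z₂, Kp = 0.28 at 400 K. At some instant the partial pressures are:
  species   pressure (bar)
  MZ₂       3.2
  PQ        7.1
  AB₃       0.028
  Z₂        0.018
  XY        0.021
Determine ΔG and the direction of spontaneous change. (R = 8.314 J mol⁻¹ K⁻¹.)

Qp = P(PQ)³·P(AB₃)²·P(Z₂) / (P(MZ₂)·P(XY)) = (7.1)³·(0.028)²·(0.018) / ((3.2)·(0.021)) = 0.0752
ΔG = RT ln(Qp/Kp) = (8.314 J mol⁻¹ K⁻¹)(400 K) × ln(0.0752/0.28)
   = (3.326 kJ/mol)(-1.315) = -4.37 kJ/mol
ΔG < 0, so the forward reaction is spontaneous (proceeds forward).

ΔG = -4.37 kJ/mol; the forward reaction is spontaneous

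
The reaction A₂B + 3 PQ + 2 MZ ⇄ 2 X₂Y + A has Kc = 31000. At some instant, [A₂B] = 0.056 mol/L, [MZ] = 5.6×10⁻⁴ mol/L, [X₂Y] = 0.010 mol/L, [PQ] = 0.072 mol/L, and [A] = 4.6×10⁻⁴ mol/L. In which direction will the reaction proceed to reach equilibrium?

toward products

Qc = [X₂Y]²·[A] / ([A₂B]·[PQ]³·[MZ]²) = (0.010)²·(4.6×10⁻⁴) / ((0.056)·(0.072)³·(5.6×10⁻⁴)²) = 7000
Qc = 7000 < Kc = 31000, so the forward reaction proceeds.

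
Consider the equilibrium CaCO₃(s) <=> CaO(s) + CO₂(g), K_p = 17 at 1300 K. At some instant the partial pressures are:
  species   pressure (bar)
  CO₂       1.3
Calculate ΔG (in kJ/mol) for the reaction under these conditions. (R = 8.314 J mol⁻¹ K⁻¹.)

ΔG = -27.8 kJ/mol

(CaCO₃, CaO are pure solids — omitted from Q_p.)
Q_p = P(CO₂) = 1.30
ΔG = RT ln(Q_p/K_p) = (8.314 J mol⁻¹ K⁻¹)(1300 K) × ln(1.30/17)
   = (10.81 kJ/mol)(-2.571) = -27.8 kJ/mol
ΔG < 0, so the forward reaction is spontaneous (proceeds forward).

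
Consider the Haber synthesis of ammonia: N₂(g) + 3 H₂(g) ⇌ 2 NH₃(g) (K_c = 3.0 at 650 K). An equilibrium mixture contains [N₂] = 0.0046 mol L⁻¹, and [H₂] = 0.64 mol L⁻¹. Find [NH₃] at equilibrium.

[NH₃] = 0.060 mol L⁻¹

At equilibrium, K_c = [NH₃]² / ([N₂]·[H₂]³) = 3.0.
([NH₃])² / ((0.0046)·(0.64)³) = 3.0
[NH₃]² = 0.00362 ⇒ [NH₃] = 0.060 mol L⁻¹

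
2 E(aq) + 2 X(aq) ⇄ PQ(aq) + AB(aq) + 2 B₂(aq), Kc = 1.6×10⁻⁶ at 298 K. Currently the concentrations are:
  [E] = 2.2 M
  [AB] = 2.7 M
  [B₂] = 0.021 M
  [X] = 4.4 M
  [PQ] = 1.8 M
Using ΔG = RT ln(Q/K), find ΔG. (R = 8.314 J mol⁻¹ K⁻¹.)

Qc = [PQ]·[AB]·[B₂]² / ([E]²·[X]²) = (1.8)·(2.7)·(0.021)² / ((2.2)²·(4.4)²) = 2.29×10⁻⁵
ΔG = RT ln(Qc/Kc) = (8.314 J mol⁻¹ K⁻¹)(298 K) × ln(2.29×10⁻⁵/1.6×10⁻⁶)
   = (2.478 kJ/mol)(2.661) = 6.59 kJ/mol
ΔG > 0, so the forward reaction is non-spontaneous (proceeds in reverse).

ΔG = 6.59 kJ/mol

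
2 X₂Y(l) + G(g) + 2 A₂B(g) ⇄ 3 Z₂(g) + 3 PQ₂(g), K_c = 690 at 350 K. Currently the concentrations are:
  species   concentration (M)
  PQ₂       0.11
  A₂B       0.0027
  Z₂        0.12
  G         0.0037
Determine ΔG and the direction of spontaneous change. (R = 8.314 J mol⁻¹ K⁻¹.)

(X₂Y is a pure liquid — omitted from Q_c.)
Q_c = [Z₂]³·[PQ₂]³ / ([G]·[A₂B]²) = (0.12)³·(0.11)³ / ((0.0037)·(0.0027)²) = 85.3
ΔG = RT ln(Q_c/K_c) = (8.314 J mol⁻¹ K⁻¹)(350 K) × ln(85.3/690)
   = (2.910 kJ/mol)(-2.091) = -6.08 kJ/mol
ΔG < 0, so the forward reaction is spontaneous (proceeds forward).

ΔG = -6.08 kJ/mol; the forward reaction is spontaneous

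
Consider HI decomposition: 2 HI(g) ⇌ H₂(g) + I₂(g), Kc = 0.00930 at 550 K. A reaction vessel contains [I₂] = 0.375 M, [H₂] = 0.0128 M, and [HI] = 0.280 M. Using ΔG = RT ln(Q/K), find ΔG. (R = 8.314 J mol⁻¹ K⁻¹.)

ΔG = 8.62 kJ/mol

Qc = [H₂]·[I₂] / [HI]² = (0.0128)·(0.375) / (0.280)² = 0.0612
ΔG = RT ln(Qc/Kc) = (8.314 J mol⁻¹ K⁻¹)(550 K) × ln(0.0612/0.00930)
   = (4.573 kJ/mol)(1.884) = 8.62 kJ/mol
ΔG > 0, so the forward reaction is non-spontaneous (proceeds in reverse).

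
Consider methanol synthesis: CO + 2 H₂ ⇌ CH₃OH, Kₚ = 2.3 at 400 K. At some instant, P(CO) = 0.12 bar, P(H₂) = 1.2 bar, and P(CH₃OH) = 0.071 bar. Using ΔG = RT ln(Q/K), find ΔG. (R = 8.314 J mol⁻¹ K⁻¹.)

Qₚ = P(CH₃OH) / (P(CO)·P(H₂)²) = (0.071) / ((0.12)·(1.2)²) = 0.411
ΔG = RT ln(Qₚ/Kₚ) = (8.314 J mol⁻¹ K⁻¹)(400 K) × ln(0.411/2.3)
   = (3.326 kJ/mol)(-1.722) = -5.73 kJ/mol
ΔG < 0, so the forward reaction is spontaneous (proceeds forward).

ΔG = -5.73 kJ/mol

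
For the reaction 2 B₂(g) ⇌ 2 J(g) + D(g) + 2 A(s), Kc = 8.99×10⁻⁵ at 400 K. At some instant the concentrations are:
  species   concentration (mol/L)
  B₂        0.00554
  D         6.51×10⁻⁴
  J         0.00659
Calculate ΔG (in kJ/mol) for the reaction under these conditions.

ΔG = 7.74 kJ/mol

(A is a pure solid — omitted from Qc.)
Qc = [J]²·[D] / [B₂]² = (0.00659)²·(6.51×10⁻⁴) / (0.00554)² = 9.21×10⁻⁴
ΔG = RT ln(Qc/Kc) = (8.314 J mol⁻¹ K⁻¹)(400 K) × ln(9.21×10⁻⁴/8.99×10⁻⁵)
   = (3.326 kJ/mol)(2.327) = 7.74 kJ/mol
ΔG > 0, so the forward reaction is non-spontaneous (proceeds in reverse).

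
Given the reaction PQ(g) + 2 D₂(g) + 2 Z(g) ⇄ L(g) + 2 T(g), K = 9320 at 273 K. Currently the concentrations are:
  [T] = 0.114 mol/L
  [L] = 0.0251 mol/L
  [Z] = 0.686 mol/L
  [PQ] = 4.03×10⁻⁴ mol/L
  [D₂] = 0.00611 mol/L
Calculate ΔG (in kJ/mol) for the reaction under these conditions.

Q = [L]·[T]² / ([PQ]·[D₂]²·[Z]²) = (0.0251)·(0.114)² / ((4.03×10⁻⁴)·(0.00611)²·(0.686)²) = 46100
ΔG = RT ln(Q/K) = (8.314 J mol⁻¹ K⁻¹)(273 K) × ln(46100/9320)
   = (2.270 kJ/mol)(1.599) = 3.63 kJ/mol
ΔG > 0, so the forward reaction is non-spontaneous (proceeds in reverse).

ΔG = 3.63 kJ/mol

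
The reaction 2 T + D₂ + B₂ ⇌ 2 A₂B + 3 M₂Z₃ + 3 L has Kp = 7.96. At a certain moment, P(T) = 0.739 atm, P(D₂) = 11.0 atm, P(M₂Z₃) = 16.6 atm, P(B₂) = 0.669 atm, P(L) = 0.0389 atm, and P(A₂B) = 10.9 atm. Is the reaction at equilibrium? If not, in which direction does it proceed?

neither direction; the system is at equilibrium

Qp = P(A₂B)²·P(M₂Z₃)³·P(L)³ / (P(T)²·P(D₂)·P(B₂)) = (10.9)²·(16.6)³·(0.0389)³ / ((0.739)²·(11.0)·(0.669)) = 7.96
Qp = 7.96 = Kp, so the system is already at equilibrium.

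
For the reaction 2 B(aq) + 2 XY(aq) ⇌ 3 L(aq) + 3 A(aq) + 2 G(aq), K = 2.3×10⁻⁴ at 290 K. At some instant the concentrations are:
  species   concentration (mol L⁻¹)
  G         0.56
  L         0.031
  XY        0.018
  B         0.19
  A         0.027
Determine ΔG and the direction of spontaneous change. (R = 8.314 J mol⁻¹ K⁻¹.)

Q = [L]³·[A]³·[G]² / ([B]²·[XY]²) = (0.031)³·(0.027)³·(0.56)² / ((0.19)²·(0.018)²) = 1.57×10⁻⁵
ΔG = RT ln(Q/K) = (8.314 J mol⁻¹ K⁻¹)(290 K) × ln(1.57×10⁻⁵/2.3×10⁻⁴)
   = (2.411 kJ/mol)(-2.684) = -6.47 kJ/mol
ΔG < 0, so the forward reaction is spontaneous (proceeds forward).

ΔG = -6.47 kJ/mol; the forward reaction is spontaneous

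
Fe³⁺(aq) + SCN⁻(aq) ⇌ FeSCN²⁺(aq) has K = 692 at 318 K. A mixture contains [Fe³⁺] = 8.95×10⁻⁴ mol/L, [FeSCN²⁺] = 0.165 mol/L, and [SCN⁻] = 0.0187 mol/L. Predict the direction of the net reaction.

in the reverse direction

Q = [FeSCN²⁺] / ([Fe³⁺]·[SCN⁻]) = (0.165) / ((8.95×10⁻⁴)·(0.0187)) = 9860
Q = 9860 > K = 692, so the reverse reaction proceeds.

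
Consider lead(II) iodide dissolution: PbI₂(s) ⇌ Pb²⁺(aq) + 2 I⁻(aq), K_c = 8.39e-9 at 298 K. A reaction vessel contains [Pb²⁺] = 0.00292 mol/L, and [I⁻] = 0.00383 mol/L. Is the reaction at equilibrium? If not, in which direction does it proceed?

(PbI₂ is a pure solid — omitted from Q_c.)
Q_c = [Pb²⁺]·[I⁻]² = (0.00292)·(0.00383)² = 4.28e-8
Q_c = 4.28e-8 > K_c = 8.39e-9, so the reverse reaction proceeds.

to the left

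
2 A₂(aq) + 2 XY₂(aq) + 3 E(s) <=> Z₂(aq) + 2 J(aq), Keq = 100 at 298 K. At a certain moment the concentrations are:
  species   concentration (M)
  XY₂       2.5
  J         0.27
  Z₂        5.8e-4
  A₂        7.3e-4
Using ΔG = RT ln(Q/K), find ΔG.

(E is a pure solid — omitted from Q.)
Q = [Z₂]·[J]² / ([A₂]²·[XY₂]²) = (5.8e-4)·(0.27)² / ((7.3e-4)²·(2.5)²) = 12.7
ΔG = RT ln(Q/Keq) = (8.314 J mol⁻¹ K⁻¹)(298 K) × ln(12.7/100)
   = (2.478 kJ/mol)(-2.064) = -5.11 kJ/mol
ΔG < 0, so the forward reaction is spontaneous (proceeds forward).

ΔG = -5.11 kJ/mol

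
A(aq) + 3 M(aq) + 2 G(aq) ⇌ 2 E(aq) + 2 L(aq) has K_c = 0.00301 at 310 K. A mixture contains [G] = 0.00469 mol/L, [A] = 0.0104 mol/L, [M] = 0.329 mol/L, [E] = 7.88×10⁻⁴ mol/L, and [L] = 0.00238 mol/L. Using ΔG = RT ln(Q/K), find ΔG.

Q_c = [E]²·[L]² / ([A]·[M]³·[G]²) = (7.88×10⁻⁴)²·(0.00238)² / ((0.0104)·(0.329)³·(0.00469)²) = 4.32×10⁻⁴
ΔG = RT ln(Q_c/K_c) = (8.314 J mol⁻¹ K⁻¹)(310 K) × ln(4.32×10⁻⁴/0.00301)
   = (2.577 kJ/mol)(-1.941) = -5.00 kJ/mol
ΔG < 0, so the forward reaction is spontaneous (proceeds forward).

ΔG = -5.00 kJ/mol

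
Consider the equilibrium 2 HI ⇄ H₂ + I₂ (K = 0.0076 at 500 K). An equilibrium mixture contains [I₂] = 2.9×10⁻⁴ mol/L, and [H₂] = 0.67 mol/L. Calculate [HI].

At equilibrium, K = [H₂]·[I₂] / [HI]² = 0.0076.
(0.67)·(2.9×10⁻⁴) / ([HI])² = 0.0076
[HI]² = 0.0256 ⇒ [HI] = 0.16 mol/L

[HI] = 0.16 mol/L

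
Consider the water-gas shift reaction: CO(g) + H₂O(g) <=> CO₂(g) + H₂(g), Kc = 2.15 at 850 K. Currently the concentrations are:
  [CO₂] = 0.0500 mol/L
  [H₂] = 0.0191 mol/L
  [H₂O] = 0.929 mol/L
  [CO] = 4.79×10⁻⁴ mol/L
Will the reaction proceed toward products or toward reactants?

Qc = [CO₂]·[H₂] / ([CO]·[H₂O]) = (0.0500)·(0.0191) / ((4.79×10⁻⁴)·(0.929)) = 2.15
Qc = 2.15 = Kc, so the system is already at equilibrium.

no net change (already at equilibrium)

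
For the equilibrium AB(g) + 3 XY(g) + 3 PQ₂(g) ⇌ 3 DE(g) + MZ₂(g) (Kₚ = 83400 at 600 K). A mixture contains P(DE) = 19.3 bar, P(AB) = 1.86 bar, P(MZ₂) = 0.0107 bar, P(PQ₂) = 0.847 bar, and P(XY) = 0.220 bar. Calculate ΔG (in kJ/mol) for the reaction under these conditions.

Qₚ = P(DE)³·P(MZ₂) / (P(AB)·P(XY)³·P(PQ₂)³) = (19.3)³·(0.0107) / ((1.86)·(0.220)³·(0.847)³) = 6390
ΔG = RT ln(Qₚ/Kₚ) = (8.314 J mol⁻¹ K⁻¹)(600 K) × ln(6390/83400)
   = (4.988 kJ/mol)(-2.569) = -12.8 kJ/mol
ΔG < 0, so the forward reaction is spontaneous (proceeds forward).

ΔG = -12.8 kJ/mol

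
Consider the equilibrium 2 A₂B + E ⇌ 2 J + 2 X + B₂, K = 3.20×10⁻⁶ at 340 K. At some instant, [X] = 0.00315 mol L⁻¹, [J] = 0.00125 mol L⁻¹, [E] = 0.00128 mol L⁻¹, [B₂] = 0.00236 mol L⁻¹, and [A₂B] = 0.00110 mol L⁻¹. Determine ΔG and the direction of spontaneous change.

Q = [J]²·[X]²·[B₂] / ([A₂B]²·[E]) = (0.00125)²·(0.00315)²·(0.00236) / ((0.00110)²·(0.00128)) = 2.36×10⁻⁵
ΔG = RT ln(Q/K) = (8.314 J mol⁻¹ K⁻¹)(340 K) × ln(2.36×10⁻⁵/3.20×10⁻⁶)
   = (2.827 kJ/mol)(1.998) = 5.65 kJ/mol
ΔG > 0, so the forward reaction is non-spontaneous (proceeds in reverse).

ΔG = 5.65 kJ/mol; the forward reaction is non-spontaneous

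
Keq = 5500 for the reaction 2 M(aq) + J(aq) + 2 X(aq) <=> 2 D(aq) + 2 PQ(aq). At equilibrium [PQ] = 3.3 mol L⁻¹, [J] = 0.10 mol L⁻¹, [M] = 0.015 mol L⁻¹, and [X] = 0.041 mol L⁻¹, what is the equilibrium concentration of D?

[D] = 0.0044 mol L⁻¹

At equilibrium, Keq = [D]²·[PQ]² / ([M]²·[J]·[X]²) = 5500.
([D])²·(3.3)² / ((0.015)²·(0.10)·(0.041)²) = 5500
[D]² = 1.91e-5 ⇒ [D] = 0.0044 mol L⁻¹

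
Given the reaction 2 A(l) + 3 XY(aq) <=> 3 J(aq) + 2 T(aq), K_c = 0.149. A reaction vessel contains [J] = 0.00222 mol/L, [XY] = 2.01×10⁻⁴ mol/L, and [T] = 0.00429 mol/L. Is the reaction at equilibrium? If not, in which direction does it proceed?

(A is a pure liquid — omitted from Q_c.)
Q_c = [J]³·[T]² / [XY]³ = (0.00222)³·(0.00429)² / (2.01×10⁻⁴)³ = 0.0248
Q_c = 0.0248 < K_c = 0.149, so the forward reaction proceeds.

forward (toward products)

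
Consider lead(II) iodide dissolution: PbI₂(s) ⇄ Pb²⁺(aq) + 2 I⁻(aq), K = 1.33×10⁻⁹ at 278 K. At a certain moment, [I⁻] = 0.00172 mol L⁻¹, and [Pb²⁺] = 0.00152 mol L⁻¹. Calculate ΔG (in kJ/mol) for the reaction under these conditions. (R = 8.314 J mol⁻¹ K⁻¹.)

(PbI₂ is a pure solid — omitted from Q.)
Q = [Pb²⁺]·[I⁻]² = (0.00152)·(0.00172)² = 4.50×10⁻⁹
ΔG = RT ln(Q/K) = (8.314 J mol⁻¹ K⁻¹)(278 K) × ln(4.50×10⁻⁹/1.33×10⁻⁹)
   = (2.311 kJ/mol)(1.219) = 2.82 kJ/mol
ΔG > 0, so the forward reaction is non-spontaneous (proceeds in reverse).

ΔG = 2.82 kJ/mol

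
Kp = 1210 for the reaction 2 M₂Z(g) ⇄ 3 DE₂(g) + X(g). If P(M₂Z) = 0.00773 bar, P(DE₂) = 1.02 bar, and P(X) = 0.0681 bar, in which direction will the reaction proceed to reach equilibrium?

Qp = P(DE₂)³·P(X) / P(M₂Z)² = (1.02)³·(0.0681) / (0.00773)² = 1210
Qp = 1210 = Kp, so the system is already at equilibrium.

neither direction; the system is at equilibrium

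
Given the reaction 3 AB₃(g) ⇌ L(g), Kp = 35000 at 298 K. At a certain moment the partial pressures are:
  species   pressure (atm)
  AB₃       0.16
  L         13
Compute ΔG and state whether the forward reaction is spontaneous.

ΔG = -5.95 kJ/mol; the forward reaction is spontaneous

Qp = P(L) / P(AB₃)³ = (13) / (0.16)³ = 3170
ΔG = RT ln(Qp/Kp) = (8.314 J mol⁻¹ K⁻¹)(298 K) × ln(3170/35000)
   = (2.478 kJ/mol)(-2.402) = -5.95 kJ/mol
ΔG < 0, so the forward reaction is spontaneous (proceeds forward).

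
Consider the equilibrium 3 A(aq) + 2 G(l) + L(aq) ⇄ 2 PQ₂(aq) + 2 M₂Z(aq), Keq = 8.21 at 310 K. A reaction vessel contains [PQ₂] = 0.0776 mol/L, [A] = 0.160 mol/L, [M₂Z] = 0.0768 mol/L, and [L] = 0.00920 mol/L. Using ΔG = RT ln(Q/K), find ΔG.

(G is a pure liquid — omitted from Q.)
Q = [PQ₂]²·[M₂Z]² / ([A]³·[L]) = (0.0776)²·(0.0768)² / ((0.160)³·(0.00920)) = 0.943
ΔG = RT ln(Q/Keq) = (8.314 J mol⁻¹ K⁻¹)(310 K) × ln(0.943/8.21)
   = (2.577 kJ/mol)(-2.164) = -5.58 kJ/mol
ΔG < 0, so the forward reaction is spontaneous (proceeds forward).

ΔG = -5.58 kJ/mol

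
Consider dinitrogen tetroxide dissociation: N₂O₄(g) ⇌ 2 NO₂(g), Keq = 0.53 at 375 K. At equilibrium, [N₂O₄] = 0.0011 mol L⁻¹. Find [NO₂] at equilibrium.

At equilibrium, Keq = [NO₂]² / [N₂O₄] = 0.53.
([NO₂])² / (0.0011) = 0.53
[NO₂]² = 5.83×10⁻⁴ ⇒ [NO₂] = 0.024 mol L⁻¹

[NO₂] = 0.024 mol L⁻¹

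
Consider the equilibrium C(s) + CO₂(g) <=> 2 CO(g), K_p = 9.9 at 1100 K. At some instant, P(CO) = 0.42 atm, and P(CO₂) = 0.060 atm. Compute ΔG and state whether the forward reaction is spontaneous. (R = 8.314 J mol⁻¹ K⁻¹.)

(C is a pure solid — omitted from Q_p.)
Q_p = P(CO)² / P(CO₂) = (0.42)² / (0.060) = 2.94
ΔG = RT ln(Q_p/K_p) = (8.314 J mol⁻¹ K⁻¹)(1100 K) × ln(2.94/9.9)
   = (9.145 kJ/mol)(-1.214) = -11.1 kJ/mol
ΔG < 0, so the forward reaction is spontaneous (proceeds forward).

ΔG = -11.1 kJ/mol; the forward reaction is spontaneous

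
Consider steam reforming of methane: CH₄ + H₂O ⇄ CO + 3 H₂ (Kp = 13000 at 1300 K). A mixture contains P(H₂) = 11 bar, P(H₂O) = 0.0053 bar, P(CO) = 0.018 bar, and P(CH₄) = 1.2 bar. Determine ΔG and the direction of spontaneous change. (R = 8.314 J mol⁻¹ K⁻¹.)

Qp = P(CO)·P(H₂)³ / (P(CH₄)·P(H₂O)) = (0.018)·(11)³ / ((1.2)·(0.0053)) = 3770
ΔG = RT ln(Qp/Kp) = (8.314 J mol⁻¹ K⁻¹)(1300 K) × ln(3770/13000)
   = (10.81 kJ/mol)(-1.238) = -13.4 kJ/mol
ΔG < 0, so the forward reaction is spontaneous (proceeds forward).

ΔG = -13.4 kJ/mol; the forward reaction is spontaneous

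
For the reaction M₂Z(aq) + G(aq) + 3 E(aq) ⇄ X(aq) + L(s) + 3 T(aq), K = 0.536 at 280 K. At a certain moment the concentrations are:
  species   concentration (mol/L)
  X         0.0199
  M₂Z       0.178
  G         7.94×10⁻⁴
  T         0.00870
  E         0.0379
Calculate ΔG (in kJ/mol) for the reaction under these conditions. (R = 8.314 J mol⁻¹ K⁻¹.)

ΔG = 2.69 kJ/mol

(L is a pure solid — omitted from Q.)
Q = [X]·[T]³ / ([M₂Z]·[G]·[E]³) = (0.0199)·(0.00870)³ / ((0.178)·(7.94×10⁻⁴)·(0.0379)³) = 1.70
ΔG = RT ln(Q/K) = (8.314 J mol⁻¹ K⁻¹)(280 K) × ln(1.70/0.536)
   = (2.328 kJ/mol)(1.154) = 2.69 kJ/mol
ΔG > 0, so the forward reaction is non-spontaneous (proceeds in reverse).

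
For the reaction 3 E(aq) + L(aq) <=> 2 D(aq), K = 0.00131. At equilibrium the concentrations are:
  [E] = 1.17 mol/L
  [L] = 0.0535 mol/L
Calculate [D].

At equilibrium, K = [D]² / ([E]³·[L]) = 0.00131.
([D])² / ((1.17)³·(0.0535)) = 0.00131
[D]² = 1.12×10⁻⁴ ⇒ [D] = 0.0106 mol/L

[D] = 0.0106 mol/L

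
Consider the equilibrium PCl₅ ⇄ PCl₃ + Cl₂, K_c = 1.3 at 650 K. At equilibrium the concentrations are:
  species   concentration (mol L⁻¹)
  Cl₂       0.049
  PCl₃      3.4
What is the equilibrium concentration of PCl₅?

[PCl₅] = 0.13 mol L⁻¹

At equilibrium, K_c = [PCl₃]·[Cl₂] / [PCl₅] = 1.3.
(3.4)·(0.049) / ([PCl₅]) = 1.3
[PCl₅] = 0.128 = 0.13 mol L⁻¹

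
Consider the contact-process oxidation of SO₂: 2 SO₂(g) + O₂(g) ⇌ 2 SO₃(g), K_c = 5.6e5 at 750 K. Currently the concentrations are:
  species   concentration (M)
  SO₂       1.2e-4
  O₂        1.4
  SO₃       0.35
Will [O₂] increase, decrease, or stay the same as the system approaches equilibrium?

increase

Q_c = [SO₃]² / ([SO₂]²·[O₂]) = (0.35)² / ((1.2e-4)²·(1.4)) = 6.1e6
Q_c = 6.1e6 > K_c = 5.6e5: net reverse reaction.
O₂ is a reactant, so it increases.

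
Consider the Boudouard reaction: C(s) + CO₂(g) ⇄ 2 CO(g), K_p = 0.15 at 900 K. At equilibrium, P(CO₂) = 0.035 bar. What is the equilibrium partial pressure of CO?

P(CO) = 0.072 bar

(C is a pure solid — omitted from K_p.)
At equilibrium, K_p = P(CO)² / P(CO₂) = 0.15.
(P(CO))² / (0.035) = 0.15
P(CO)² = 0.00525 ⇒ P(CO) = 0.072 bar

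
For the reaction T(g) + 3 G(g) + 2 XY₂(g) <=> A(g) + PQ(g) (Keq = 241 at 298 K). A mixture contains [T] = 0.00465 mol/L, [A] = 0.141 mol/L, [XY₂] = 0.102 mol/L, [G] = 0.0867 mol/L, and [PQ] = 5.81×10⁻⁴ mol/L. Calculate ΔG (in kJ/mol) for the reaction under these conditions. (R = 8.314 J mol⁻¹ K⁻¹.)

ΔG = 5.89 kJ/mol

Q = [A]·[PQ] / ([T]·[G]³·[XY₂]²) = (0.141)·(5.81×10⁻⁴) / ((0.00465)·(0.0867)³·(0.102)²) = 2600
ΔG = RT ln(Q/Keq) = (8.314 J mol⁻¹ K⁻¹)(298 K) × ln(2600/241)
   = (2.478 kJ/mol)(2.378) = 5.89 kJ/mol
ΔG > 0, so the forward reaction is non-spontaneous (proceeds in reverse).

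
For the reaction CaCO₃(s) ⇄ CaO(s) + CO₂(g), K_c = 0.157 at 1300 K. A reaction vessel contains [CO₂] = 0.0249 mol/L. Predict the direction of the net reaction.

(CaCO₃, CaO are pure solids — omitted from Q_c.)
Q_c = [CO₂] = 0.0249
Q_c = 0.0249 < K_c = 0.157, so the forward reaction proceeds.

forward (toward products)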